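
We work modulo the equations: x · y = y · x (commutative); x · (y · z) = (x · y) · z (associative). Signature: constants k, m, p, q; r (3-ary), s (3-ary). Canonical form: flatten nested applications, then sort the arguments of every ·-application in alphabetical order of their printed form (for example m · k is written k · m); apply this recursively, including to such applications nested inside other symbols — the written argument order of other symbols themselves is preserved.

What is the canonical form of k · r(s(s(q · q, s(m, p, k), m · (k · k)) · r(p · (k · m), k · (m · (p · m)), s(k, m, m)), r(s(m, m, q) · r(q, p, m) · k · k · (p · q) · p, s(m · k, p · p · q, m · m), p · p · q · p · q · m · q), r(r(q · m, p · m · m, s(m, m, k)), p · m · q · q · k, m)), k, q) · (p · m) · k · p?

Merge nested applications:  k · r(s(s(q · q, s(m, p, k), m · (k · k)) · r(p · (k · m), k · (m · (p · m)), s(k, m, m)), r(s(m, m, q) · r(q, p, m) · k · k · (p · q) · p, s(m · k, p · p · q, m · m), p · p · q · p · q · m · q), r(r(q · m, p · m · m, s(m, m, k)), p · m · q · q · k, m)), k, q) · p · m · k · p
Canonicalize subterm:  r(s(s(q · q, s(m, p, k), m · (k · k)) · r(p · (k · m), k · (m · (p · m)), s(k, m, m)), r(s(m, m, q) · r(q, p, m) · k · k · (p · q) · p, s(m · k, p · p · q, m · m), p · p · q · p · q · m · q), r(r(q · m, p · m · m, s(m, m, k)), p · m · q · q · k, m)), k, q)  →  r(s(r(k · m · p, k · m · m · p, s(k, m, m)) · s(q · q, s(m, p, k), k · k · m), r(k · k · p · p · q · r(q, p, m) · s(m, m, q), s(k · m, p · p · q, m · m), m · p · p · p · q · q · q), r(r(m · q, m · m · p, s(m, m, k)), k · m · p · q · q, m)), k, q)
Sort arguments:  k · k · m · p · p · r(s(r(k · m · p, k · m · m · p, s(k, m, m)) · s(q · q, s(m, p, k), k · k · m), r(k · k · p · p · q · r(q, p, m) · s(m, m, q), s(k · m, p · p · q, m · m), m · p · p · p · q · q · q), r(r(m · q, m · m · p, s(m, m, k)), k · m · p · q · q, m)), k, q)

Answer: k · k · m · p · p · r(s(r(k · m · p, k · m · m · p, s(k, m, m)) · s(q · q, s(m, p, k), k · k · m), r(k · k · p · p · q · r(q, p, m) · s(m, m, q), s(k · m, p · p · q, m · m), m · p · p · p · q · q · q), r(r(m · q, m · m · p, s(m, m, k)), k · m · p · q · q, m)), k, q)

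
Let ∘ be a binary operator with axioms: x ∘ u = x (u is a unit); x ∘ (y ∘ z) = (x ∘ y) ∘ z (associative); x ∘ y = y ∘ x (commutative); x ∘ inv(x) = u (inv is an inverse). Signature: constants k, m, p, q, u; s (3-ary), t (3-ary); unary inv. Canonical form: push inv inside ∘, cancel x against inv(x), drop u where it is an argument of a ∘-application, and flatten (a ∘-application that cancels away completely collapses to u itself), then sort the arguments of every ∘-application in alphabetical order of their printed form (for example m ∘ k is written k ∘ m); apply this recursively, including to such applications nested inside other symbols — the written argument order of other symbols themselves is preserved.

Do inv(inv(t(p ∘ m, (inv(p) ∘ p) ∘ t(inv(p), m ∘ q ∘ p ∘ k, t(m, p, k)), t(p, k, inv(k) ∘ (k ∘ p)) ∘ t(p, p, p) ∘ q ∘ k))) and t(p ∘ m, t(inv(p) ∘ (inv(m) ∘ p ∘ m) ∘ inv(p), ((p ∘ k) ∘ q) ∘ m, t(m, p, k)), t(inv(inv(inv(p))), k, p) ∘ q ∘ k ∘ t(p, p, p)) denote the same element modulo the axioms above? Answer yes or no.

Answer: no — t(m ∘ p, t(inv(p), k ∘ m ∘ p ∘ q, t(m, p, k)), k ∘ q ∘ t(p, k, p) ∘ t(p, p, p)) vs t(m ∘ p, t(inv(p), k ∘ m ∘ p ∘ q, t(m, p, k)), k ∘ q ∘ t(inv(p), k, p) ∘ t(p, p, p))

Derivation:
Left:  inv(inv(t(p ∘ m, (inv(p) ∘ p) ∘ t(inv(p), m ∘ q ∘ p ∘ k, t(m, p, k)), t(p, k, inv(k) ∘ (k ∘ p)) ∘ t(p, p, p) ∘ q ∘ k)))
  Push inv inside:  distribute inv over ∘ and collapse double inv
  Collect:  t(m ∘ p, t(inv(p), k ∘ m ∘ p ∘ q, t(m, p, k)), k ∘ q ∘ t(p, k, p) ∘ t(p, p, p))
Right:  t(p ∘ m, t(inv(p) ∘ (inv(m) ∘ p ∘ m) ∘ inv(p), ((p ∘ k) ∘ q) ∘ m, t(m, p, k)), t(inv(inv(inv(p))), k, p) ∘ q ∘ k ∘ t(p, p, p))
  Work inside:  t(inv(inv(inv(p))), k, p) ∘ q ∘ k ∘ t(p, p, p)
  Push inv inside:  distribute inv over ∘ and collapse double inv
  Collect terms:  t(inv(p), k, p) ∘ q ∘ k ∘ t(p, p, p)
  Sort arguments:  k ∘ q ∘ t(inv(p), k, p) ∘ t(p, p, p)
  Reassemble:  t(m ∘ p, t(inv(p), k ∘ m ∘ p ∘ q, t(m, p, k)), k ∘ q ∘ t(inv(p), k, p) ∘ t(p, p, p))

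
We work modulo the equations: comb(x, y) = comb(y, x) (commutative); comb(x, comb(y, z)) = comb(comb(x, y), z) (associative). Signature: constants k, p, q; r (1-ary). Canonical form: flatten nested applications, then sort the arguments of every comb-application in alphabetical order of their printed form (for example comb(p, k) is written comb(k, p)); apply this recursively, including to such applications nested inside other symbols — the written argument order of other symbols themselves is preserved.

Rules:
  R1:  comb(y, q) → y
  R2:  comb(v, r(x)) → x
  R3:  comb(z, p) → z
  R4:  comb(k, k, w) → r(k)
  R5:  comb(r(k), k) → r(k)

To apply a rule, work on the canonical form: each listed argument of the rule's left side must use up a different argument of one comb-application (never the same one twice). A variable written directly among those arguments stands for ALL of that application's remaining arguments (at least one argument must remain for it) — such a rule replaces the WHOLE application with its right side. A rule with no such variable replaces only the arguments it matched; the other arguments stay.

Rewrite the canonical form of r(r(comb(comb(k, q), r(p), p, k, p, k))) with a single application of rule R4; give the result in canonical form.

Answer: r(r(r(k)))

Derivation:
Canonical form:  r(r(comb(k, k, k, p, p, q, r(p))))
R4 matches:  uses k, k;  w := comb(k, p, p, q, r(p))
The variable takes the whole remainder — replace the entire application.
Giving:  r(r(r(k)))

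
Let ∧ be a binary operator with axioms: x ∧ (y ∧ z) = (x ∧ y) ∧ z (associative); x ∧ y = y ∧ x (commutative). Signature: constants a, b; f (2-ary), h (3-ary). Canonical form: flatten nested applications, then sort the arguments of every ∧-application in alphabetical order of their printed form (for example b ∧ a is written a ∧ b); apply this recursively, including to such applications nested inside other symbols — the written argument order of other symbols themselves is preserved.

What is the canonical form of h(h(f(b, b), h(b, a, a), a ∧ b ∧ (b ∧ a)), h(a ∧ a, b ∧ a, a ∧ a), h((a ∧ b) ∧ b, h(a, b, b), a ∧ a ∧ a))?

Answer: h(h(f(b, b), h(b, a, a), a ∧ a ∧ b ∧ b), h(a ∧ a, a ∧ b, a ∧ a), h(a ∧ b ∧ b, h(a, b, b), a ∧ a ∧ a))

Derivation:
Descend into:  a ∧ b ∧ (b ∧ a)
Merge nested applications:  a ∧ b ∧ b ∧ a
Order the arguments:  a ∧ a ∧ b ∧ b
Rebuild:  h(h(f(b, b), h(b, a, a), a ∧ a ∧ b ∧ b), h(a ∧ a, a ∧ b, a ∧ a), h(a ∧ b ∧ b, h(a, b, b), a ∧ a ∧ a))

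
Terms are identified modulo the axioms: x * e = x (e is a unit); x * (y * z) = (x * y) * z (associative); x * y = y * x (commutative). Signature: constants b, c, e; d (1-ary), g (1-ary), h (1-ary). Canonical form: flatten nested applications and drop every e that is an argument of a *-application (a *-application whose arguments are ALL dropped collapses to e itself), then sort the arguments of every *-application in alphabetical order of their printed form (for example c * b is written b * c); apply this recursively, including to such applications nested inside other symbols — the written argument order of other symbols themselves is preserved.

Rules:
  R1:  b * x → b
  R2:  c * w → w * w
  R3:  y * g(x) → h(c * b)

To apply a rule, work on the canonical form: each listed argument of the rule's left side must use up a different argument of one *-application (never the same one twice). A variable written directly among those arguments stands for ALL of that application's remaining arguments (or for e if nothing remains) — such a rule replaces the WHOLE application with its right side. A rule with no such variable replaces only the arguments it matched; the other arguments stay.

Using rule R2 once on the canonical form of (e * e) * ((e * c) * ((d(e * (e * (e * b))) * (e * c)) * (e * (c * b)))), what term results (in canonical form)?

Answer: b * b * c * c * c * c * d(b) * d(b)

Derivation:
Canonical form:  b * c * c * c * d(b)
Match R2:  consume c;  w := b * c * c * d(b)
Every leftover argument binds to the variable; the entire application is replaced.
Result:  b * b * c * c * c * c * d(b) * d(b)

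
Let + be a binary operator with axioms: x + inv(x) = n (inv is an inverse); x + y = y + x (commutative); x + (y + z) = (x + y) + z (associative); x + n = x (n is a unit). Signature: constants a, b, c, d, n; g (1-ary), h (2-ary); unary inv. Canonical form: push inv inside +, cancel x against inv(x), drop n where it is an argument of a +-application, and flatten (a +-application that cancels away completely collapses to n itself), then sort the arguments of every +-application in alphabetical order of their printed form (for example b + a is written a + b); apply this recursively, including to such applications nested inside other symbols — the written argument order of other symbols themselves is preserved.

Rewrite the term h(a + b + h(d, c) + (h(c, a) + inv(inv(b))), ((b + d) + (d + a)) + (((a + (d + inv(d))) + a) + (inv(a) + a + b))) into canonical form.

Answer: h(a + b + b + h(c, a) + h(d, c), a + a + a + b + b + d + d)

Derivation:
Work inside:  ((b + d) + (d + a)) + (((a + (d + inv(d))) + a) + (inv(a) + a + b))
Collect:  b + b + d + d + a + a + a
Sort arguments:  a + a + a + b + b + d + d
Reassemble:  h(a + b + b + h(c, a) + h(d, c), a + a + a + b + b + d + d)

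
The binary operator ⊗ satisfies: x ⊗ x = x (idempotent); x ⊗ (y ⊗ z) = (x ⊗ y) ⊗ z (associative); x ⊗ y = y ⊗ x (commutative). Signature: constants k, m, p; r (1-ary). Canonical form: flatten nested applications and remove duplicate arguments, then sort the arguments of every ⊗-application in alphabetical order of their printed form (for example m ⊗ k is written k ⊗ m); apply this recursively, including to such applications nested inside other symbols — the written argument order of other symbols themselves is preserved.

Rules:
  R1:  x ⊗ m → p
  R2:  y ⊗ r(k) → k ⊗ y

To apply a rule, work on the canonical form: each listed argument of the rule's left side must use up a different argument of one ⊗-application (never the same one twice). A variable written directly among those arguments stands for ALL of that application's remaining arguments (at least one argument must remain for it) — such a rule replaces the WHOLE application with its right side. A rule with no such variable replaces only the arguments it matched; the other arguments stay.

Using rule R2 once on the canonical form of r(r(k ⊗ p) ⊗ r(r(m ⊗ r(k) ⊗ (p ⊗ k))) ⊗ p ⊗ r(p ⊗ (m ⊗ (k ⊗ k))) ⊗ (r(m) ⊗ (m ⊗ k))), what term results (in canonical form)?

Answer: r(k ⊗ m ⊗ p ⊗ r(k ⊗ m ⊗ p) ⊗ r(k ⊗ p) ⊗ r(m) ⊗ r(r(k ⊗ m ⊗ p)))

Derivation:
Canonical form:  r(k ⊗ m ⊗ p ⊗ r(k ⊗ m ⊗ p) ⊗ r(k ⊗ p) ⊗ r(m) ⊗ r(r(k ⊗ m ⊗ p ⊗ r(k))))
R2 matches:  uses r(k);  y := k ⊗ m ⊗ p
Every leftover argument binds to the variable; the entire application is replaced.
New term:  r(k ⊗ m ⊗ p ⊗ r(k ⊗ m ⊗ p) ⊗ r(k ⊗ p) ⊗ r(m) ⊗ r(r(k ⊗ m ⊗ p)))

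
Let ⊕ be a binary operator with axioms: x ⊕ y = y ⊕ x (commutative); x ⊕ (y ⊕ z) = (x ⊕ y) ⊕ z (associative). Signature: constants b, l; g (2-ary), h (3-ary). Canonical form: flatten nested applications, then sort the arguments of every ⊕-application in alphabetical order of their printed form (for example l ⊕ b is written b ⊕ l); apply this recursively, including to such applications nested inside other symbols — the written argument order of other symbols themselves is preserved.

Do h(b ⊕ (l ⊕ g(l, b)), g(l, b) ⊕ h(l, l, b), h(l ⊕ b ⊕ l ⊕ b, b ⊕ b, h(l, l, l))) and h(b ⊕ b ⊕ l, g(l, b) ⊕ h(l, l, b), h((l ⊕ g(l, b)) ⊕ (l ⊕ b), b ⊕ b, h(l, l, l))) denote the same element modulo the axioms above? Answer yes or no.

Left:  h(b ⊕ (l ⊕ g(l, b)), g(l, b) ⊕ h(l, l, b), h(l ⊕ b ⊕ l ⊕ b, b ⊕ b, h(l, l, l)))
  Descend into:  b ⊕ (l ⊕ g(l, b))
  Flatten:  b ⊕ l ⊕ g(l, b)
  Order the arguments:  b ⊕ g(l, b) ⊕ l
  Rebuild:  h(b ⊕ g(l, b) ⊕ l, g(l, b) ⊕ h(l, l, b), h(b ⊕ b ⊕ l ⊕ l, b ⊕ b, h(l, l, l)))
Right:  h(b ⊕ b ⊕ l, g(l, b) ⊕ h(l, l, b), h((l ⊕ g(l, b)) ⊕ (l ⊕ b), b ⊕ b, h(l, l, l)))
  Work inside:  (l ⊕ g(l, b)) ⊕ (l ⊕ b)
  Merge nested applications:  l ⊕ g(l, b) ⊕ l ⊕ b
  Sort:  b ⊕ g(l, b) ⊕ l ⊕ l
  Reassemble:  h(b ⊕ b ⊕ l, g(l, b) ⊕ h(l, l, b), h(b ⊕ g(l, b) ⊕ l ⊕ l, b ⊕ b, h(l, l, l)))

Answer: no — h(b ⊕ g(l, b) ⊕ l, g(l, b) ⊕ h(l, l, b), h(b ⊕ b ⊕ l ⊕ l, b ⊕ b, h(l, l, l))) vs h(b ⊕ b ⊕ l, g(l, b) ⊕ h(l, l, b), h(b ⊕ g(l, b) ⊕ l ⊕ l, b ⊕ b, h(l, l, l)))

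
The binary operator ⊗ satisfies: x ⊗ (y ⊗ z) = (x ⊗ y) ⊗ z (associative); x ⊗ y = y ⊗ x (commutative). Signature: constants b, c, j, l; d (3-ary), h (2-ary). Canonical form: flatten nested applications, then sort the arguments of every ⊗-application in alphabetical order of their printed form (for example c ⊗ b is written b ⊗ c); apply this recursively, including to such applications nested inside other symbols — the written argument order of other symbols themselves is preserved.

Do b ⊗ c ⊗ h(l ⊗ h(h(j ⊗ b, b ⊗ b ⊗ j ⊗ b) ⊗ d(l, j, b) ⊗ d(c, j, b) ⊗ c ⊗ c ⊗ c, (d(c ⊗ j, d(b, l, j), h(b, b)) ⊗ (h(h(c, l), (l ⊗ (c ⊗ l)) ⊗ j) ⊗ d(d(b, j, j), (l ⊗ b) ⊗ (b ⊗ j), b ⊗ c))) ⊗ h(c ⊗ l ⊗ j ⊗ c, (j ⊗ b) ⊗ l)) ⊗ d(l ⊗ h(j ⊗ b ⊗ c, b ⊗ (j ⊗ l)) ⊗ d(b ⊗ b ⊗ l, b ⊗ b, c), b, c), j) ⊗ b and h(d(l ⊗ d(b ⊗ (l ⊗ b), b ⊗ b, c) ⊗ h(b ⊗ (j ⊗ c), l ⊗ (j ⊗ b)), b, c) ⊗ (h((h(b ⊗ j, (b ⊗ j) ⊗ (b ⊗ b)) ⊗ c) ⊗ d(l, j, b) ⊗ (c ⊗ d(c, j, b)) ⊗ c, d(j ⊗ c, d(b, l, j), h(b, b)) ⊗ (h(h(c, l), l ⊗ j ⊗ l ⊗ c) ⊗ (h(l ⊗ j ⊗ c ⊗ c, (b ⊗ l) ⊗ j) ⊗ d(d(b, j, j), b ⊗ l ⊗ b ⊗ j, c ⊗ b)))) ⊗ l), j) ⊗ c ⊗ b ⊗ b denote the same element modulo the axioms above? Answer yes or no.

Answer: yes — both canonical forms are b ⊗ b ⊗ c ⊗ h(d(d(b ⊗ b ⊗ l, b ⊗ b, c) ⊗ h(b ⊗ c ⊗ j, b ⊗ j ⊗ l) ⊗ l, b, c) ⊗ h(c ⊗ c ⊗ c ⊗ d(c, j, b) ⊗ d(l, j, b) ⊗ h(b ⊗ j, b ⊗ b ⊗ b ⊗ j), d(c ⊗ j, d(b, l, j), h(b, b)) ⊗ d(d(b, j, j), b ⊗ b ⊗ j ⊗ l, b ⊗ c) ⊗ h(c ⊗ c ⊗ j ⊗ l, b ⊗ j ⊗ l) ⊗ h(h(c, l), c ⊗ j ⊗ l ⊗ l)) ⊗ l, j)

Derivation:
Left:  b ⊗ c ⊗ h(l ⊗ h(h(j ⊗ b, b ⊗ b ⊗ j ⊗ b) ⊗ d(l, j, b) ⊗ d(c, j, b) ⊗ c ⊗ c ⊗ c, (d(c ⊗ j, d(b, l, j), h(b, b)) ⊗ (h(h(c, l), (l ⊗ (c ⊗ l)) ⊗ j) ⊗ d(d(b, j, j), (l ⊗ b) ⊗ (b ⊗ j), b ⊗ c))) ⊗ h(c ⊗ l ⊗ j ⊗ c, (j ⊗ b) ⊗ l)) ⊗ d(l ⊗ h(j ⊗ b ⊗ c, b ⊗ (j ⊗ l)) ⊗ d(b ⊗ b ⊗ l, b ⊗ b, c), b, c), j) ⊗ b
  Simplify inside:  h(l ⊗ h(h(j ⊗ b, b ⊗ b ⊗ j ⊗ b) ⊗ d(l, j, b) ⊗ d(c, j, b) ⊗ c ⊗ c ⊗ c, (d(c ⊗ j, d(b, l, j), h(b, b)) ⊗ (h(h(c, l), (l ⊗ (c ⊗ l)) ⊗ j) ⊗ d(d(b, j, j), (l ⊗ b) ⊗ (b ⊗ j), b ⊗ c))) ⊗ h(c ⊗ l ⊗ j ⊗ c, (j ⊗ b) ⊗ l)) ⊗ d(l ⊗ h(j ⊗ b ⊗ c, b ⊗ (j ⊗ l)) ⊗ d(b ⊗ b ⊗ l, b ⊗ b, c), b, c), j)  →  h(d(d(b ⊗ b ⊗ l, b ⊗ b, c) ⊗ h(b ⊗ c ⊗ j, b ⊗ j ⊗ l) ⊗ l, b, c) ⊗ h(c ⊗ c ⊗ c ⊗ d(c, j, b) ⊗ d(l, j, b) ⊗ h(b ⊗ j, b ⊗ b ⊗ b ⊗ j), d(c ⊗ j, d(b, l, j), h(b, b)) ⊗ d(d(b, j, j), b ⊗ b ⊗ j ⊗ l, b ⊗ c) ⊗ h(c ⊗ c ⊗ j ⊗ l, b ⊗ j ⊗ l) ⊗ h(h(c, l), c ⊗ j ⊗ l ⊗ l)) ⊗ l, j)
  Order the arguments:  b ⊗ b ⊗ c ⊗ h(d(d(b ⊗ b ⊗ l, b ⊗ b, c) ⊗ h(b ⊗ c ⊗ j, b ⊗ j ⊗ l) ⊗ l, b, c) ⊗ h(c ⊗ c ⊗ c ⊗ d(c, j, b) ⊗ d(l, j, b) ⊗ h(b ⊗ j, b ⊗ b ⊗ b ⊗ j), d(c ⊗ j, d(b, l, j), h(b, b)) ⊗ d(d(b, j, j), b ⊗ b ⊗ j ⊗ l, b ⊗ c) ⊗ h(c ⊗ c ⊗ j ⊗ l, b ⊗ j ⊗ l) ⊗ h(h(c, l), c ⊗ j ⊗ l ⊗ l)) ⊗ l, j)
Right:  h(d(l ⊗ d(b ⊗ (l ⊗ b), b ⊗ b, c) ⊗ h(b ⊗ (j ⊗ c), l ⊗ (j ⊗ b)), b, c) ⊗ (h((h(b ⊗ j, (b ⊗ j) ⊗ (b ⊗ b)) ⊗ c) ⊗ d(l, j, b) ⊗ (c ⊗ d(c, j, b)) ⊗ c, d(j ⊗ c, d(b, l, j), h(b, b)) ⊗ (h(h(c, l), l ⊗ j ⊗ l ⊗ c) ⊗ (h(l ⊗ j ⊗ c ⊗ c, (b ⊗ l) ⊗ j) ⊗ d(d(b, j, j), b ⊗ l ⊗ b ⊗ j, c ⊗ b)))) ⊗ l), j) ⊗ c ⊗ b ⊗ b
  Inside:  h(d(l ⊗ d(b ⊗ (l ⊗ b), b ⊗ b, c) ⊗ h(b ⊗ (j ⊗ c), l ⊗ (j ⊗ b)), b, c) ⊗ (h((h(b ⊗ j, (b ⊗ j) ⊗ (b ⊗ b)) ⊗ c) ⊗ d(l, j, b) ⊗ (c ⊗ d(c, j, b)) ⊗ c, d(j ⊗ c, d(b, l, j), h(b, b)) ⊗ (h(h(c, l), l ⊗ j ⊗ l ⊗ c) ⊗ (h(l ⊗ j ⊗ c ⊗ c, (b ⊗ l) ⊗ j) ⊗ d(d(b, j, j), b ⊗ l ⊗ b ⊗ j, c ⊗ b)))) ⊗ l), j)  →  h(d(d(b ⊗ b ⊗ l, b ⊗ b, c) ⊗ h(b ⊗ c ⊗ j, b ⊗ j ⊗ l) ⊗ l, b, c) ⊗ h(c ⊗ c ⊗ c ⊗ d(c, j, b) ⊗ d(l, j, b) ⊗ h(b ⊗ j, b ⊗ b ⊗ b ⊗ j), d(c ⊗ j, d(b, l, j), h(b, b)) ⊗ d(d(b, j, j), b ⊗ b ⊗ j ⊗ l, b ⊗ c) ⊗ h(c ⊗ c ⊗ j ⊗ l, b ⊗ j ⊗ l) ⊗ h(h(c, l), c ⊗ j ⊗ l ⊗ l)) ⊗ l, j)
  Sort:  b ⊗ b ⊗ c ⊗ h(d(d(b ⊗ b ⊗ l, b ⊗ b, c) ⊗ h(b ⊗ c ⊗ j, b ⊗ j ⊗ l) ⊗ l, b, c) ⊗ h(c ⊗ c ⊗ c ⊗ d(c, j, b) ⊗ d(l, j, b) ⊗ h(b ⊗ j, b ⊗ b ⊗ b ⊗ j), d(c ⊗ j, d(b, l, j), h(b, b)) ⊗ d(d(b, j, j), b ⊗ b ⊗ j ⊗ l, b ⊗ c) ⊗ h(c ⊗ c ⊗ j ⊗ l, b ⊗ j ⊗ l) ⊗ h(h(c, l), c ⊗ j ⊗ l ⊗ l)) ⊗ l, j)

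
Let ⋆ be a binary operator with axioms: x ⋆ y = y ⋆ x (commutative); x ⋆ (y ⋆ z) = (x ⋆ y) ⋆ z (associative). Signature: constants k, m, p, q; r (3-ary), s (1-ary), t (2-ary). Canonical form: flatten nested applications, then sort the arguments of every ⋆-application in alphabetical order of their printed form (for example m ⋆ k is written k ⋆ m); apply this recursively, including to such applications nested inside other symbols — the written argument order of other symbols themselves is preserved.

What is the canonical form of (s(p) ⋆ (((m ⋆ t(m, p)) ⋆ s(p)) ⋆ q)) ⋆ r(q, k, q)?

Un-nest:  s(p) ⋆ m ⋆ t(m, p) ⋆ s(p) ⋆ q ⋆ r(q, k, q)
Order the arguments:  m ⋆ q ⋆ r(q, k, q) ⋆ s(p) ⋆ s(p) ⋆ t(m, p)

Answer: m ⋆ q ⋆ r(q, k, q) ⋆ s(p) ⋆ s(p) ⋆ t(m, p)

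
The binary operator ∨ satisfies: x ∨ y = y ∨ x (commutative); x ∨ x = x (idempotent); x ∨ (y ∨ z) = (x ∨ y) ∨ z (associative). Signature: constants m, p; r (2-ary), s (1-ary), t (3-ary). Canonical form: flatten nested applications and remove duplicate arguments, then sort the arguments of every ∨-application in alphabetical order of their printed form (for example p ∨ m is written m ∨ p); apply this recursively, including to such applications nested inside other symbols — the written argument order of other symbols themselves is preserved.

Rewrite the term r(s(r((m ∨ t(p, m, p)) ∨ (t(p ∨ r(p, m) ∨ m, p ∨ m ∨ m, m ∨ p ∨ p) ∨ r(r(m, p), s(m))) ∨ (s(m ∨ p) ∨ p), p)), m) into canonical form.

Answer: r(s(r(m ∨ p ∨ r(r(m, p), s(m)) ∨ s(m ∨ p) ∨ t(m ∨ p ∨ r(p, m), m ∨ p, m ∨ p) ∨ t(p, m, p), p)), m)

Derivation:
Focus inside:  (m ∨ t(p, m, p)) ∨ (t(p ∨ r(p, m) ∨ m, p ∨ m ∨ m, m ∨ p ∨ p) ∨ r(r(m, p), s(m))) ∨ (s(m ∨ p) ∨ p)
Merge nested applications:  m ∨ t(p, m, p) ∨ t(p ∨ r(p, m) ∨ m, p ∨ m ∨ m, m ∨ p ∨ p) ∨ r(r(m, p), s(m)) ∨ s(m ∨ p) ∨ p
Inside:  t(p ∨ r(p, m) ∨ m, p ∨ m ∨ m, m ∨ p ∨ p)  →  t(m ∨ p ∨ r(p, m), m ∨ p, m ∨ p)
Sort:  m ∨ p ∨ r(r(m, p), s(m)) ∨ s(m ∨ p) ∨ t(m ∨ p ∨ r(p, m), m ∨ p, m ∨ p) ∨ t(p, m, p)
Rebuild:  r(s(r(m ∨ p ∨ r(r(m, p), s(m)) ∨ s(m ∨ p) ∨ t(m ∨ p ∨ r(p, m), m ∨ p, m ∨ p) ∨ t(p, m, p), p)), m)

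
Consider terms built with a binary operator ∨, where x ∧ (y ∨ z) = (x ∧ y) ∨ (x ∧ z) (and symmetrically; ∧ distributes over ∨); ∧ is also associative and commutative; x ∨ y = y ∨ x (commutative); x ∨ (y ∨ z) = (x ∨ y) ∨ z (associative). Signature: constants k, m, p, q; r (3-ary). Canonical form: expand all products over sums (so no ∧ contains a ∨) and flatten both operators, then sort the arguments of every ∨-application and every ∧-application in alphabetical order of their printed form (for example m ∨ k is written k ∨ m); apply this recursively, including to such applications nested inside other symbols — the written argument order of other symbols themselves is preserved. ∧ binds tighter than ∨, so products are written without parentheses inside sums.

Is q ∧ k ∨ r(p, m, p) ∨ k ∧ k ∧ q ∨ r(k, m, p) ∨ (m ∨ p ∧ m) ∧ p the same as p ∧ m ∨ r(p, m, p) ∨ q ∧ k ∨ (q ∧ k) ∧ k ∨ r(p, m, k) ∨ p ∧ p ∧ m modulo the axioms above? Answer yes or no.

Answer: no — k ∧ k ∧ q ∨ k ∧ q ∨ m ∧ p ∨ m ∧ p ∧ p ∨ r(k, m, p) ∨ r(p, m, p) vs k ∧ k ∧ q ∨ k ∧ q ∨ m ∧ p ∨ m ∧ p ∧ p ∨ r(p, m, k) ∨ r(p, m, p)

Derivation:
Left:  q ∧ k ∨ r(p, m, p) ∨ k ∧ k ∧ q ∨ r(k, m, p) ∨ (m ∨ p ∧ m) ∧ p
  Distribute:  k ∧ q ∨ r(p, m, p) ∨ k ∧ k ∧ q ∨ r(k, m, p) ∨ m ∧ p ∨ m ∧ p ∧ p
  Order the arguments:  k ∧ k ∧ q ∨ k ∧ q ∨ m ∧ p ∨ m ∧ p ∧ p ∨ r(k, m, p) ∨ r(p, m, p)
Right:  p ∧ m ∨ r(p, m, p) ∨ q ∧ k ∨ (q ∧ k) ∧ k ∨ r(p, m, k) ∨ p ∧ p ∧ m
  Merge nested applications:  m ∧ p ∨ r(p, m, p) ∨ k ∧ q ∨ k ∧ k ∧ q ∨ r(p, m, k) ∨ m ∧ p ∧ p
  Order the arguments:  k ∧ k ∧ q ∨ k ∧ q ∨ m ∧ p ∨ m ∧ p ∧ p ∨ r(p, m, k) ∨ r(p, m, p)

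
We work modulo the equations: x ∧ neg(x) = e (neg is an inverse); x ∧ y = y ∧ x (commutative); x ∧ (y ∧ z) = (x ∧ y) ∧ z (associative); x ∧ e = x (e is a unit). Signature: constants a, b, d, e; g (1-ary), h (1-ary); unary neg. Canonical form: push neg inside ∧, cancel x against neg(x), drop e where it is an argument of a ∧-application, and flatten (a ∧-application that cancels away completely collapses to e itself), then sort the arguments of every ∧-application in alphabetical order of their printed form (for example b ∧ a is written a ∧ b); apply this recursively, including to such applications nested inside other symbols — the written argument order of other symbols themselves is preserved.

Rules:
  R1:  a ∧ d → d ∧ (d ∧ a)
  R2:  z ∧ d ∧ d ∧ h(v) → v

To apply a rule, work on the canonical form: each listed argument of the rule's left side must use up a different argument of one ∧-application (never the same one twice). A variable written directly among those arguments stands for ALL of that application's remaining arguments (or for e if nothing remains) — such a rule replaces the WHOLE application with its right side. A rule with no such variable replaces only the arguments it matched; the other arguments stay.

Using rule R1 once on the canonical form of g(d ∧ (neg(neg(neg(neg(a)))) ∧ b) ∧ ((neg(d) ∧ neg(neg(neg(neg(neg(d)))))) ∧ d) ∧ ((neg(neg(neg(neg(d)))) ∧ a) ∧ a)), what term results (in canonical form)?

Canonical form:  g(a ∧ a ∧ a ∧ b ∧ d)
Apply R1:  consuming a, d
Giving:  g(a ∧ a ∧ a ∧ b ∧ d ∧ d)

Answer: g(a ∧ a ∧ a ∧ b ∧ d ∧ d)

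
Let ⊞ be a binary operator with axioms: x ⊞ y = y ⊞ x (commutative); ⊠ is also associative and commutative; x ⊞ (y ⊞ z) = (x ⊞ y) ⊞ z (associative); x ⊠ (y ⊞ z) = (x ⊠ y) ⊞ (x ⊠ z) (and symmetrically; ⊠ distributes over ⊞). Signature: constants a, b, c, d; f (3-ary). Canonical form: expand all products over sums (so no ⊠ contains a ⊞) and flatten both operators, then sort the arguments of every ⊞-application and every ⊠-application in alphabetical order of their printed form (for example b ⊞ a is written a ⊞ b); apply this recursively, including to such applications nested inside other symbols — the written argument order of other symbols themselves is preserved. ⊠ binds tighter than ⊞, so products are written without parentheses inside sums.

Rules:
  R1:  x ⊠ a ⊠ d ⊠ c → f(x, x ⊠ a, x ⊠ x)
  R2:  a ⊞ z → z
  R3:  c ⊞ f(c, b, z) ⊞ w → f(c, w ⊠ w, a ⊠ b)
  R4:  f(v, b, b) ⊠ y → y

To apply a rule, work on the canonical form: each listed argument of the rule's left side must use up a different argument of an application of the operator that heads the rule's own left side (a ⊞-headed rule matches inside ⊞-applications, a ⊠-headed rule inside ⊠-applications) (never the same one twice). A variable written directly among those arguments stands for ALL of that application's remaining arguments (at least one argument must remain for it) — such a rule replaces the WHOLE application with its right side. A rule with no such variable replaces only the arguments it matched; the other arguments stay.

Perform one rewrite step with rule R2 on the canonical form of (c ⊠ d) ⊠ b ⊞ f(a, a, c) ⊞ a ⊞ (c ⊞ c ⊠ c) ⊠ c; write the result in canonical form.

Answer: b ⊠ c ⊠ d ⊞ c ⊠ c ⊞ c ⊠ c ⊠ c ⊞ f(a, a, c)

Derivation:
Canonical form:  a ⊞ b ⊠ c ⊠ d ⊞ c ⊠ c ⊞ c ⊠ c ⊠ c ⊞ f(a, a, c)
Match R2:  consume a;  z := b ⊠ c ⊠ d ⊞ c ⊠ c ⊞ c ⊠ c ⊠ c ⊞ f(a, a, c)
The extension variable absorbs all remaining arguments, so the whole application is rewritten.
Result:  b ⊠ c ⊠ d ⊞ c ⊠ c ⊞ c ⊠ c ⊠ c ⊞ f(a, a, c)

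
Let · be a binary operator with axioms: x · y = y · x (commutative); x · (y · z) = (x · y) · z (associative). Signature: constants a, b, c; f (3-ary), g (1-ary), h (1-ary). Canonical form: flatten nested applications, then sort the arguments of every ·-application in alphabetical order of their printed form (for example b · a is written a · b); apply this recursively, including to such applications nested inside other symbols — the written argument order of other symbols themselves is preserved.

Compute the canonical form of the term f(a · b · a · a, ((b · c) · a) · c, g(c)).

Answer: f(a · a · a · b, a · b · c · c, g(c))

Derivation:
Work inside:  ((b · c) · a) · c
Flatten:  b · c · a · c
Sort arguments:  a · b · c · c
Put back:  f(a · a · a · b, a · b · c · c, g(c))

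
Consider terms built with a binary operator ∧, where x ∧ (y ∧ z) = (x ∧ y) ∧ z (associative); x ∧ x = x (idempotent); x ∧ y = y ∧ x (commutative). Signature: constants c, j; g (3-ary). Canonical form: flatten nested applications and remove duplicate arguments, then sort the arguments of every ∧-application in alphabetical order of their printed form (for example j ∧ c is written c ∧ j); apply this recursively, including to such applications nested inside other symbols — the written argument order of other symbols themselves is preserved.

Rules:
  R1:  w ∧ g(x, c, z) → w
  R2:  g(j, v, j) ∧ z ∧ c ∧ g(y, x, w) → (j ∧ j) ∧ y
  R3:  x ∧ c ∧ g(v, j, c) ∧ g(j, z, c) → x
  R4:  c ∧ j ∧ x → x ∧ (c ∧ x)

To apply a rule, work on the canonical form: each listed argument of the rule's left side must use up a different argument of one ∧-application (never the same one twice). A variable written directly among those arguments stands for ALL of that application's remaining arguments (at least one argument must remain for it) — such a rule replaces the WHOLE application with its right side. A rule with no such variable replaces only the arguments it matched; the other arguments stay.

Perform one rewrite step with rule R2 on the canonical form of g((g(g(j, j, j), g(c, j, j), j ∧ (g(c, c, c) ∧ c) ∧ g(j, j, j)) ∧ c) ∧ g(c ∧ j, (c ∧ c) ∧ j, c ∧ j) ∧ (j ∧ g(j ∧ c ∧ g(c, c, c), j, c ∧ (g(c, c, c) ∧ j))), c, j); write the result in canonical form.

Answer: g(c ∧ g(c ∧ g(c, c, c) ∧ j, j, c ∧ g(c, c, c) ∧ j) ∧ g(c ∧ j, c ∧ j, c ∧ j) ∧ g(g(j, j, j), g(c, j, j), c ∧ j) ∧ j, c, j)

Derivation:
Canonical form:  g(c ∧ g(c ∧ g(c, c, c) ∧ j, j, c ∧ g(c, c, c) ∧ j) ∧ g(c ∧ j, c ∧ j, c ∧ j) ∧ g(g(j, j, j), g(c, j, j), c ∧ g(c, c, c) ∧ g(j, j, j) ∧ j) ∧ j, c, j)
Apply R2:  consuming c, g(c, c, c), g(j, j, j);  v := j, w := c, x := c, y := c, z := j
The extension variable absorbs all remaining arguments, so the whole application is rewritten.
Giving:  g(c ∧ g(c ∧ g(c, c, c) ∧ j, j, c ∧ g(c, c, c) ∧ j) ∧ g(c ∧ j, c ∧ j, c ∧ j) ∧ g(g(j, j, j), g(c, j, j), c ∧ j) ∧ j, c, j)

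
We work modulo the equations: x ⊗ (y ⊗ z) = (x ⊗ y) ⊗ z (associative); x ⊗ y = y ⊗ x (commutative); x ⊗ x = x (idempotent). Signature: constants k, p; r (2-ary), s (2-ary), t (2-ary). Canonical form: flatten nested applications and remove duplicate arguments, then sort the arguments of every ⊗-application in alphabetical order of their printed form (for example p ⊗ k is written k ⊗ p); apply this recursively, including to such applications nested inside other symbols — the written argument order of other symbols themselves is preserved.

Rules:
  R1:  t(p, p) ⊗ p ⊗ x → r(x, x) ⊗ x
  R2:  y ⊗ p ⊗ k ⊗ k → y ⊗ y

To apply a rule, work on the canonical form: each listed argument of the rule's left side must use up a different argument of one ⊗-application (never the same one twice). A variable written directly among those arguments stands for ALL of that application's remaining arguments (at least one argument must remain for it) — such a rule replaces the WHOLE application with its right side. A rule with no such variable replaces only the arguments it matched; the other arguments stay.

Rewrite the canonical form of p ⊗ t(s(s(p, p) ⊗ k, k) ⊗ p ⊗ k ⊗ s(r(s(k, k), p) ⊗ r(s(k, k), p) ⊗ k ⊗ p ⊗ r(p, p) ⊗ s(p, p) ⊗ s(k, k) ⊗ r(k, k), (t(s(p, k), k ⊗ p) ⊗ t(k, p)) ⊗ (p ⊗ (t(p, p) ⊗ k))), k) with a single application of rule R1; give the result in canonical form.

Canonical form:  p ⊗ t(k ⊗ p ⊗ s(k ⊗ p ⊗ r(k, k) ⊗ r(p, p) ⊗ r(s(k, k), p) ⊗ s(k, k) ⊗ s(p, p), k ⊗ p ⊗ t(k, p) ⊗ t(p, p) ⊗ t(s(p, k), k ⊗ p)) ⊗ s(k ⊗ s(p, p), k), k)
Match R1:  consume p, t(p, p);  x := k ⊗ t(k, p) ⊗ t(s(p, k), k ⊗ p)
The variable takes the whole remainder — replace the entire application.
New term:  p ⊗ t(k ⊗ p ⊗ s(k ⊗ p ⊗ r(k, k) ⊗ r(p, p) ⊗ r(s(k, k), p) ⊗ s(k, k) ⊗ s(p, p), k ⊗ r(k ⊗ t(k, p) ⊗ t(s(p, k), k ⊗ p), k ⊗ t(k, p) ⊗ t(s(p, k), k ⊗ p)) ⊗ t(k, p) ⊗ t(s(p, k), k ⊗ p)) ⊗ s(k ⊗ s(p, p), k), k)

Answer: p ⊗ t(k ⊗ p ⊗ s(k ⊗ p ⊗ r(k, k) ⊗ r(p, p) ⊗ r(s(k, k), p) ⊗ s(k, k) ⊗ s(p, p), k ⊗ r(k ⊗ t(k, p) ⊗ t(s(p, k), k ⊗ p), k ⊗ t(k, p) ⊗ t(s(p, k), k ⊗ p)) ⊗ t(k, p) ⊗ t(s(p, k), k ⊗ p)) ⊗ s(k ⊗ s(p, p), k), k)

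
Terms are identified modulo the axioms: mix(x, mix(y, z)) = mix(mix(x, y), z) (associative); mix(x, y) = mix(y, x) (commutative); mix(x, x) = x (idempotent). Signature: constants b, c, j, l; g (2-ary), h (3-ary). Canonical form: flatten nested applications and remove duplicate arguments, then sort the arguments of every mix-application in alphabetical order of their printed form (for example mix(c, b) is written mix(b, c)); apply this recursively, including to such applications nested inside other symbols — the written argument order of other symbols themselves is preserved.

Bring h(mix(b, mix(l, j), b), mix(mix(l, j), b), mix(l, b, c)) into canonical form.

Focus inside:  mix(b, mix(l, j), b)
Flatten:  mix(b, l, j, b)
Drop duplicates:  drop duplicate b
Sort:  mix(b, j, l)
Rebuild:  h(mix(b, j, l), mix(b, j, l), mix(b, c, l))

Answer: h(mix(b, j, l), mix(b, j, l), mix(b, c, l))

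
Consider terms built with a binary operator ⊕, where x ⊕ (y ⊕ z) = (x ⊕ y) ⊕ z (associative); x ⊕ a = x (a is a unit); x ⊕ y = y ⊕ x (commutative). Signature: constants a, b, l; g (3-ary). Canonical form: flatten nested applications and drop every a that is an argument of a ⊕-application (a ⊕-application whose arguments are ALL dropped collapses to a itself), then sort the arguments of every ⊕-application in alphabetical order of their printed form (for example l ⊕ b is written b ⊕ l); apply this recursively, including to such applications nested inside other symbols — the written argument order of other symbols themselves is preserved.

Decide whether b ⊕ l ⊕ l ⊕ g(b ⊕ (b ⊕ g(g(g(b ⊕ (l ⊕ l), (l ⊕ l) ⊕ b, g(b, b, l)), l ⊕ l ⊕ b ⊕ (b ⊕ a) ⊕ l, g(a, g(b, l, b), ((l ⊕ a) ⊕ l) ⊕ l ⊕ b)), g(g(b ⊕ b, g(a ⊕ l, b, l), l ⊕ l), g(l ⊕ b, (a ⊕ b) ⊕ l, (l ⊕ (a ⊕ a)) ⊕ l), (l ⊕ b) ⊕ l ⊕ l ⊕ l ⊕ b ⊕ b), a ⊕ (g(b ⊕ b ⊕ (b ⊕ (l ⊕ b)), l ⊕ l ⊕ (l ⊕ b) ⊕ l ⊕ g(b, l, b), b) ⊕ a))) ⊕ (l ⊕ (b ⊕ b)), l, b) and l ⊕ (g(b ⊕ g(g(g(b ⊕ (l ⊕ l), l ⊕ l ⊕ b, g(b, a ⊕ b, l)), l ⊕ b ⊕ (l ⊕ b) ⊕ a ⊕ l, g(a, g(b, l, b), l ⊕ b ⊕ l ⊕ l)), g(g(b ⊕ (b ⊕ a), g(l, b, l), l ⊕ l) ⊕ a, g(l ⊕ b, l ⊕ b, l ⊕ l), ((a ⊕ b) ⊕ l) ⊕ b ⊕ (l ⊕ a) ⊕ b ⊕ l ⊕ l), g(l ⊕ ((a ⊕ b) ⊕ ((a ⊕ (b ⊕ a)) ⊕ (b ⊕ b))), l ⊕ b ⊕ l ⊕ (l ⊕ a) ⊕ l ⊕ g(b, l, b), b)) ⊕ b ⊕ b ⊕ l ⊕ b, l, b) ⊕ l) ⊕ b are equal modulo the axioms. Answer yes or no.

Answer: yes — both canonical forms are b ⊕ g(b ⊕ b ⊕ b ⊕ b ⊕ g(g(g(b ⊕ l ⊕ l, b ⊕ l ⊕ l, g(b, b, l)), b ⊕ b ⊕ l ⊕ l ⊕ l, g(a, g(b, l, b), b ⊕ l ⊕ l ⊕ l)), g(g(b ⊕ b, g(l, b, l), l ⊕ l), g(b ⊕ l, b ⊕ l, l ⊕ l), b ⊕ b ⊕ b ⊕ l ⊕ l ⊕ l ⊕ l), g(b ⊕ b ⊕ b ⊕ b ⊕ l, b ⊕ g(b, l, b) ⊕ l ⊕ l ⊕ l ⊕ l, b)) ⊕ l, l, b) ⊕ l ⊕ l

Derivation:
Left:  b ⊕ l ⊕ l ⊕ g(b ⊕ (b ⊕ g(g(g(b ⊕ (l ⊕ l), (l ⊕ l) ⊕ b, g(b, b, l)), l ⊕ l ⊕ b ⊕ (b ⊕ a) ⊕ l, g(a, g(b, l, b), ((l ⊕ a) ⊕ l) ⊕ l ⊕ b)), g(g(b ⊕ b, g(a ⊕ l, b, l), l ⊕ l), g(l ⊕ b, (a ⊕ b) ⊕ l, (l ⊕ (a ⊕ a)) ⊕ l), (l ⊕ b) ⊕ l ⊕ l ⊕ l ⊕ b ⊕ b), a ⊕ (g(b ⊕ b ⊕ (b ⊕ (l ⊕ b)), l ⊕ l ⊕ (l ⊕ b) ⊕ l ⊕ g(b, l, b), b) ⊕ a))) ⊕ (l ⊕ (b ⊕ b)), l, b)
  Inside:  g(b ⊕ (b ⊕ g(g(g(b ⊕ (l ⊕ l), (l ⊕ l) ⊕ b, g(b, b, l)), l ⊕ l ⊕ b ⊕ (b ⊕ a) ⊕ l, g(a, g(b, l, b), ((l ⊕ a) ⊕ l) ⊕ l ⊕ b)), g(g(b ⊕ b, g(a ⊕ l, b, l), l ⊕ l), g(l ⊕ b, (a ⊕ b) ⊕ l, (l ⊕ (a ⊕ a)) ⊕ l), (l ⊕ b) ⊕ l ⊕ l ⊕ l ⊕ b ⊕ b), a ⊕ (g(b ⊕ b ⊕ (b ⊕ (l ⊕ b)), l ⊕ l ⊕ (l ⊕ b) ⊕ l ⊕ g(b, l, b), b) ⊕ a))) ⊕ (l ⊕ (b ⊕ b)), l, b)  →  g(b ⊕ b ⊕ b ⊕ b ⊕ g(g(g(b ⊕ l ⊕ l, b ⊕ l ⊕ l, g(b, b, l)), b ⊕ b ⊕ l ⊕ l ⊕ l, g(a, g(b, l, b), b ⊕ l ⊕ l ⊕ l)), g(g(b ⊕ b, g(l, b, l), l ⊕ l), g(b ⊕ l, b ⊕ l, l ⊕ l), b ⊕ b ⊕ b ⊕ l ⊕ l ⊕ l ⊕ l), g(b ⊕ b ⊕ b ⊕ b ⊕ l, b ⊕ g(b, l, b) ⊕ l ⊕ l ⊕ l ⊕ l, b)) ⊕ l, l, b)
  Order the arguments:  b ⊕ g(b ⊕ b ⊕ b ⊕ b ⊕ g(g(g(b ⊕ l ⊕ l, b ⊕ l ⊕ l, g(b, b, l)), b ⊕ b ⊕ l ⊕ l ⊕ l, g(a, g(b, l, b), b ⊕ l ⊕ l ⊕ l)), g(g(b ⊕ b, g(l, b, l), l ⊕ l), g(b ⊕ l, b ⊕ l, l ⊕ l), b ⊕ b ⊕ b ⊕ l ⊕ l ⊕ l ⊕ l), g(b ⊕ b ⊕ b ⊕ b ⊕ l, b ⊕ g(b, l, b) ⊕ l ⊕ l ⊕ l ⊕ l, b)) ⊕ l, l, b) ⊕ l ⊕ l
Right:  l ⊕ (g(b ⊕ g(g(g(b ⊕ (l ⊕ l), l ⊕ l ⊕ b, g(b, a ⊕ b, l)), l ⊕ b ⊕ (l ⊕ b) ⊕ a ⊕ l, g(a, g(b, l, b), l ⊕ b ⊕ l ⊕ l)), g(g(b ⊕ (b ⊕ a), g(l, b, l), l ⊕ l) ⊕ a, g(l ⊕ b, l ⊕ b, l ⊕ l), ((a ⊕ b) ⊕ l) ⊕ b ⊕ (l ⊕ a) ⊕ b ⊕ l ⊕ l), g(l ⊕ ((a ⊕ b) ⊕ ((a ⊕ (b ⊕ a)) ⊕ (b ⊕ b))), l ⊕ b ⊕ l ⊕ (l ⊕ a) ⊕ l ⊕ g(b, l, b), b)) ⊕ b ⊕ b ⊕ l ⊕ b, l, b) ⊕ l) ⊕ b
  Un-nest:  l ⊕ g(b ⊕ g(g(g(b ⊕ (l ⊕ l), l ⊕ l ⊕ b, g(b, a ⊕ b, l)), l ⊕ b ⊕ (l ⊕ b) ⊕ a ⊕ l, g(a, g(b, l, b), l ⊕ b ⊕ l ⊕ l)), g(g(b ⊕ (b ⊕ a), g(l, b, l), l ⊕ l) ⊕ a, g(l ⊕ b, l ⊕ b, l ⊕ l), ((a ⊕ b) ⊕ l) ⊕ b ⊕ (l ⊕ a) ⊕ b ⊕ l ⊕ l), g(l ⊕ ((a ⊕ b) ⊕ ((a ⊕ (b ⊕ a)) ⊕ (b ⊕ b))), l ⊕ b ⊕ l ⊕ (l ⊕ a) ⊕ l ⊕ g(b, l, b), b)) ⊕ b ⊕ b ⊕ l ⊕ b, l, b) ⊕ l ⊕ b
  Inside:  g(b ⊕ g(g(g(b ⊕ (l ⊕ l), l ⊕ l ⊕ b, g(b, a ⊕ b, l)), l ⊕ b ⊕ (l ⊕ b) ⊕ a ⊕ l, g(a, g(b, l, b), l ⊕ b ⊕ l ⊕ l)), g(g(b ⊕ (b ⊕ a), g(l, b, l), l ⊕ l) ⊕ a, g(l ⊕ b, l ⊕ b, l ⊕ l), ((a ⊕ b) ⊕ l) ⊕ b ⊕ (l ⊕ a) ⊕ b ⊕ l ⊕ l), g(l ⊕ ((a ⊕ b) ⊕ ((a ⊕ (b ⊕ a)) ⊕ (b ⊕ b))), l ⊕ b ⊕ l ⊕ (l ⊕ a) ⊕ l ⊕ g(b, l, b), b)) ⊕ b ⊕ b ⊕ l ⊕ b, l, b)  →  g(b ⊕ b ⊕ b ⊕ b ⊕ g(g(g(b ⊕ l ⊕ l, b ⊕ l ⊕ l, g(b, b, l)), b ⊕ b ⊕ l ⊕ l ⊕ l, g(a, g(b, l, b), b ⊕ l ⊕ l ⊕ l)), g(g(b ⊕ b, g(l, b, l), l ⊕ l), g(b ⊕ l, b ⊕ l, l ⊕ l), b ⊕ b ⊕ b ⊕ l ⊕ l ⊕ l ⊕ l), g(b ⊕ b ⊕ b ⊕ b ⊕ l, b ⊕ g(b, l, b) ⊕ l ⊕ l ⊕ l ⊕ l, b)) ⊕ l, l, b)
  Sort:  b ⊕ g(b ⊕ b ⊕ b ⊕ b ⊕ g(g(g(b ⊕ l ⊕ l, b ⊕ l ⊕ l, g(b, b, l)), b ⊕ b ⊕ l ⊕ l ⊕ l, g(a, g(b, l, b), b ⊕ l ⊕ l ⊕ l)), g(g(b ⊕ b, g(l, b, l), l ⊕ l), g(b ⊕ l, b ⊕ l, l ⊕ l), b ⊕ b ⊕ b ⊕ l ⊕ l ⊕ l ⊕ l), g(b ⊕ b ⊕ b ⊕ b ⊕ l, b ⊕ g(b, l, b) ⊕ l ⊕ l ⊕ l ⊕ l, b)) ⊕ l, l, b) ⊕ l ⊕ l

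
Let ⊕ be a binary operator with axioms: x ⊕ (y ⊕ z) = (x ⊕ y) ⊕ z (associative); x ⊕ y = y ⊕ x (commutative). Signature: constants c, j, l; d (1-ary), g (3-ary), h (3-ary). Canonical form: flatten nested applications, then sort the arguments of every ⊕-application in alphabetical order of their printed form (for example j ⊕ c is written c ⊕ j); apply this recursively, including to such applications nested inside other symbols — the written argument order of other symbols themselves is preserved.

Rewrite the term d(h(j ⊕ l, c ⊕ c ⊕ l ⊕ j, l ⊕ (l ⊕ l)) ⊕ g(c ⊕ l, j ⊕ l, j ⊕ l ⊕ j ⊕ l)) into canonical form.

Descend into:  h(j ⊕ l, c ⊕ c ⊕ l ⊕ j, l ⊕ (l ⊕ l)) ⊕ g(c ⊕ l, j ⊕ l, j ⊕ l ⊕ j ⊕ l)
Inside:  h(j ⊕ l, c ⊕ c ⊕ l ⊕ j, l ⊕ (l ⊕ l))  →  h(j ⊕ l, c ⊕ c ⊕ j ⊕ l, l ⊕ l ⊕ l)
Simplify inside:  g(c ⊕ l, j ⊕ l, j ⊕ l ⊕ j ⊕ l)  →  g(c ⊕ l, j ⊕ l, j ⊕ j ⊕ l ⊕ l)
Sort arguments:  g(c ⊕ l, j ⊕ l, j ⊕ j ⊕ l ⊕ l) ⊕ h(j ⊕ l, c ⊕ c ⊕ j ⊕ l, l ⊕ l ⊕ l)
Reassemble:  d(g(c ⊕ l, j ⊕ l, j ⊕ j ⊕ l ⊕ l) ⊕ h(j ⊕ l, c ⊕ c ⊕ j ⊕ l, l ⊕ l ⊕ l))

Answer: d(g(c ⊕ l, j ⊕ l, j ⊕ j ⊕ l ⊕ l) ⊕ h(j ⊕ l, c ⊕ c ⊕ j ⊕ l, l ⊕ l ⊕ l))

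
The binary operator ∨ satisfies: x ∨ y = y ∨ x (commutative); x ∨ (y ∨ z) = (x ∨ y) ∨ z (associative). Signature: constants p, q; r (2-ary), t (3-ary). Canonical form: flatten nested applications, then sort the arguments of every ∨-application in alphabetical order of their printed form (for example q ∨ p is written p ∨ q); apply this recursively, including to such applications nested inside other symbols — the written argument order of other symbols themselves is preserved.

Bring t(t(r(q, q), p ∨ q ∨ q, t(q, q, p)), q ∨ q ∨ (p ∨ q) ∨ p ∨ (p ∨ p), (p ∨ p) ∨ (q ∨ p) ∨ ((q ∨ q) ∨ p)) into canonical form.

Work inside:  (p ∨ p) ∨ (q ∨ p) ∨ ((q ∨ q) ∨ p)
Un-nest:  p ∨ p ∨ q ∨ p ∨ q ∨ q ∨ p
Sort arguments:  p ∨ p ∨ p ∨ p ∨ q ∨ q ∨ q
Rebuild:  t(t(r(q, q), p ∨ q ∨ q, t(q, q, p)), p ∨ p ∨ p ∨ p ∨ q ∨ q ∨ q, p ∨ p ∨ p ∨ p ∨ q ∨ q ∨ q)

Answer: t(t(r(q, q), p ∨ q ∨ q, t(q, q, p)), p ∨ p ∨ p ∨ p ∨ q ∨ q ∨ q, p ∨ p ∨ p ∨ p ∨ q ∨ q ∨ q)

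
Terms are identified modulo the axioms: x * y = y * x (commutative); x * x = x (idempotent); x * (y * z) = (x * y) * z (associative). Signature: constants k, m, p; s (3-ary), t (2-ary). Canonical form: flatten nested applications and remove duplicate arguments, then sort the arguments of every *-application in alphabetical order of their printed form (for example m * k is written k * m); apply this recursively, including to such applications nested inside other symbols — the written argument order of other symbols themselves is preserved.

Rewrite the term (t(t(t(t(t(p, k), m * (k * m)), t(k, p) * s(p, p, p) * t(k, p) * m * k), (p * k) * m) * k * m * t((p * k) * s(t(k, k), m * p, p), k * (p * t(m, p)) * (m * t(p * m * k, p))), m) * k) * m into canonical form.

Answer: k * m * t(k * m * t(k * p * s(t(k, k), m * p, p), k * m * p * t(k * m * p, p) * t(m, p)) * t(t(t(t(p, k), k * m), k * m * s(p, p, p) * t(k, p)), k * m * p), m)

Derivation:
Flatten:  t(t(t(t(t(p, k), m * (k * m)), t(k, p) * s(p, p, p) * t(k, p) * m * k), (p * k) * m) * k * m * t((p * k) * s(t(k, k), m * p, p), k * (p * t(m, p)) * (m * t(p * m * k, p))), m) * k * m
Inside:  t(t(t(t(t(p, k), m * (k * m)), t(k, p) * s(p, p, p) * t(k, p) * m * k), (p * k) * m) * k * m * t((p * k) * s(t(k, k), m * p, p), k * (p * t(m, p)) * (m * t(p * m * k, p))), m)  →  t(k * m * t(k * p * s(t(k, k), m * p, p), k * m * p * t(k * m * p, p) * t(m, p)) * t(t(t(t(p, k), k * m), k * m * s(p, p, p) * t(k, p)), k * m * p), m)
Sort arguments:  k * m * t(k * m * t(k * p * s(t(k, k), m * p, p), k * m * p * t(k * m * p, p) * t(m, p)) * t(t(t(t(p, k), k * m), k * m * s(p, p, p) * t(k, p)), k * m * p), m)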